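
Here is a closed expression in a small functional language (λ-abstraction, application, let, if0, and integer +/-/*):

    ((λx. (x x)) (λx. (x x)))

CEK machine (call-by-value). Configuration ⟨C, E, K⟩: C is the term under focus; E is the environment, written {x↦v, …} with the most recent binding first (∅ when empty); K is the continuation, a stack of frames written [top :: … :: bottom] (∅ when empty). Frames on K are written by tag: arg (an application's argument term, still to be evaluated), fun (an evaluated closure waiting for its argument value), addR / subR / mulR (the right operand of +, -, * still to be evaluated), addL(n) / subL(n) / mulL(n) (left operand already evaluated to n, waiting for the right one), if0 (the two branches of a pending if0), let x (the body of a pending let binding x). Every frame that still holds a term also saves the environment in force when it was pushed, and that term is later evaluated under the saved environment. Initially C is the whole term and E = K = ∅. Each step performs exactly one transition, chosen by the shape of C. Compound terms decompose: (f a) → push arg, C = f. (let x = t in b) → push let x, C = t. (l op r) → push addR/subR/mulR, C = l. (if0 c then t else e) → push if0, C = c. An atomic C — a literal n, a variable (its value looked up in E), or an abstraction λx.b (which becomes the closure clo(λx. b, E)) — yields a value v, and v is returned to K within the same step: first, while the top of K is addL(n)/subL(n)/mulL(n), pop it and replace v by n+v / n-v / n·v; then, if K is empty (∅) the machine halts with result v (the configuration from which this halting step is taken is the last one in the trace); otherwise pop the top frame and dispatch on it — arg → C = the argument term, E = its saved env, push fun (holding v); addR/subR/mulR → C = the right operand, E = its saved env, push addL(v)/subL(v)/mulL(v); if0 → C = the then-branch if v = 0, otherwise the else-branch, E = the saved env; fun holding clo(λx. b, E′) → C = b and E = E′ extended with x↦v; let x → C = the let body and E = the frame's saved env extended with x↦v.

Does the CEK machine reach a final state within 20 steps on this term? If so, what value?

0. <C=((λx. (x x)) (λx. (x x))), E=∅, K=∅>
1. <C=(λx. (x x)), E=∅, K=[arg]>
2. <C=(λx. (x x)), E=∅, K=[fun]>
3. <C=(x x), E={x↦clo(λx. (x x), ∅)}, K=∅>
4. <C=x, E={x↦clo(λx. (x x), ∅)}, K=[arg]>
5. <C=x, E={x↦clo(λx. (x x), ∅)}, K=[fun]>
… configuration repeats with period 3 (steps 3–5 recur indefinitely) …

Answer: DIVERGES (no final state within 20 steps)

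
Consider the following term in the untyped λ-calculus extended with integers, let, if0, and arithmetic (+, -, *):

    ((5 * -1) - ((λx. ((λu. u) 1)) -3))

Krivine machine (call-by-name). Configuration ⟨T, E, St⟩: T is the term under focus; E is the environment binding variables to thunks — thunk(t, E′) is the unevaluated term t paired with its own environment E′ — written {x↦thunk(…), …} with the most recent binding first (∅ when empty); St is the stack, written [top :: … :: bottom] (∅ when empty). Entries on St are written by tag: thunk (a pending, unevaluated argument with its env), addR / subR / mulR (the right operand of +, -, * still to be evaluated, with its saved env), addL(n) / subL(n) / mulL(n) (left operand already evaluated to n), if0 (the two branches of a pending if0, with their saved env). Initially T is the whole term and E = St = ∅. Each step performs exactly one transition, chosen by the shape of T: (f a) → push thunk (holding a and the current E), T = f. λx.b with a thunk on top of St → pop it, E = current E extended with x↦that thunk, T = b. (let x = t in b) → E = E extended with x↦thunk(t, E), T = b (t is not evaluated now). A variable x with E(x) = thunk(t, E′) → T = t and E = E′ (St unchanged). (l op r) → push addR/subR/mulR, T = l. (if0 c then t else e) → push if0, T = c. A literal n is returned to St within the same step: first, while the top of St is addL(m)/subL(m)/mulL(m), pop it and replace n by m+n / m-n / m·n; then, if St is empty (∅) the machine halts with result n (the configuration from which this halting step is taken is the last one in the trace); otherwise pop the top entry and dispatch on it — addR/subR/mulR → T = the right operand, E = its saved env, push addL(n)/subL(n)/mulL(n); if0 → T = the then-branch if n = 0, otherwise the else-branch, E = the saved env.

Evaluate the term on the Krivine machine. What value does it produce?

t=0: ⟨T=((5 * -1) - ((λx. ((λu. u) 1)) -3)); E=∅; St=∅⟩
t=1: ⟨T=(5 * -1); E=∅; St=[subR]⟩
t=2: ⟨T=5; E=∅; St=[mulR :: subR]⟩
t=3: ⟨T=-1; E=∅; St=[mulL(5) :: subR]⟩
t=4: ⟨T=((λx. ((λu. u) 1)) -3); E=∅; St=[subL(-5)]⟩
t=5: ⟨T=(λx. ((λu. u) 1)); E=∅; St=[thunk :: subL(-5)]⟩
t=6: ⟨T=((λu. u) 1); E={x↦thunk(-3, ∅)}; St=[subL(-5)]⟩
t=7: ⟨T=(λu. u); E={x↦thunk(-3, ∅)}; St=[thunk :: subL(-5)]⟩
t=8: ⟨T=u; E={u↦thunk(1, {x↦thunk(-3, ∅)}), x↦thunk(-3, ∅)}; St=[subL(-5)]⟩
t=9: ⟨T=1; E={x↦thunk(-3, ∅)}; St=[subL(-5)]⟩
→ final value -6

Answer: -6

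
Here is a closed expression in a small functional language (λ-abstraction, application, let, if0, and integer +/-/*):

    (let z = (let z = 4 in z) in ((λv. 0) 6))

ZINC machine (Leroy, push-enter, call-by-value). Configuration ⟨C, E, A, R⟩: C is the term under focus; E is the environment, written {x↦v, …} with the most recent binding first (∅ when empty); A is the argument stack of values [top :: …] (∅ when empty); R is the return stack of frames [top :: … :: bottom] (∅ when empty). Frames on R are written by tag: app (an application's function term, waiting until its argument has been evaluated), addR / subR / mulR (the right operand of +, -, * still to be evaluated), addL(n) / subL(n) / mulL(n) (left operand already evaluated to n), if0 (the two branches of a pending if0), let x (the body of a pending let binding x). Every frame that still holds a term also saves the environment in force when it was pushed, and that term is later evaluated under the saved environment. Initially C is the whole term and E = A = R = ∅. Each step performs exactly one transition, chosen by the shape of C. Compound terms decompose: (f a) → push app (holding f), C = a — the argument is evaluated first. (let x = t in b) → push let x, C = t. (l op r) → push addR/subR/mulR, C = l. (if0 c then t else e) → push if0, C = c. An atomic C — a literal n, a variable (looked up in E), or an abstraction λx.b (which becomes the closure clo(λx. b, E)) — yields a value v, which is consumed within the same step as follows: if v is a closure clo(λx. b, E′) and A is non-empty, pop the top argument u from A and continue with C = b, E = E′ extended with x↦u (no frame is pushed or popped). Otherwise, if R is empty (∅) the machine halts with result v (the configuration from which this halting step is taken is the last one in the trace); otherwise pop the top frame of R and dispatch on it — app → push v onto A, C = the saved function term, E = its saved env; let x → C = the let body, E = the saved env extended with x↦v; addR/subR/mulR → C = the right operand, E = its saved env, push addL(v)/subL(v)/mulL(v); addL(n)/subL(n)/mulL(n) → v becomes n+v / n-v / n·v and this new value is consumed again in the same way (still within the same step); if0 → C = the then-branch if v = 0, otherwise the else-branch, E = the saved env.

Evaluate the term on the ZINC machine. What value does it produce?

0. <C=(let z = (let z = 4 in z) in ((λv. 0) 6)), E=∅, A=∅, R=∅>
1. <C=(let z = 4 in z), E=∅, A=∅, R=[let z]>
2. <C=4, E=∅, A=∅, R=[let z :: let z]>
3. <C=z, E={z↦4}, A=∅, R=[let z]>
4. <C=((λv. 0) 6), E={z↦4}, A=∅, R=∅>
5. <C=6, E={z↦4}, A=∅, R=[app]>
6. <C=(λv. 0), E={z↦4}, A=[6], R=∅>
7. <C=0, E={v↦6, z↦4}, A=∅, R=∅>
→ final value 0

Answer: 0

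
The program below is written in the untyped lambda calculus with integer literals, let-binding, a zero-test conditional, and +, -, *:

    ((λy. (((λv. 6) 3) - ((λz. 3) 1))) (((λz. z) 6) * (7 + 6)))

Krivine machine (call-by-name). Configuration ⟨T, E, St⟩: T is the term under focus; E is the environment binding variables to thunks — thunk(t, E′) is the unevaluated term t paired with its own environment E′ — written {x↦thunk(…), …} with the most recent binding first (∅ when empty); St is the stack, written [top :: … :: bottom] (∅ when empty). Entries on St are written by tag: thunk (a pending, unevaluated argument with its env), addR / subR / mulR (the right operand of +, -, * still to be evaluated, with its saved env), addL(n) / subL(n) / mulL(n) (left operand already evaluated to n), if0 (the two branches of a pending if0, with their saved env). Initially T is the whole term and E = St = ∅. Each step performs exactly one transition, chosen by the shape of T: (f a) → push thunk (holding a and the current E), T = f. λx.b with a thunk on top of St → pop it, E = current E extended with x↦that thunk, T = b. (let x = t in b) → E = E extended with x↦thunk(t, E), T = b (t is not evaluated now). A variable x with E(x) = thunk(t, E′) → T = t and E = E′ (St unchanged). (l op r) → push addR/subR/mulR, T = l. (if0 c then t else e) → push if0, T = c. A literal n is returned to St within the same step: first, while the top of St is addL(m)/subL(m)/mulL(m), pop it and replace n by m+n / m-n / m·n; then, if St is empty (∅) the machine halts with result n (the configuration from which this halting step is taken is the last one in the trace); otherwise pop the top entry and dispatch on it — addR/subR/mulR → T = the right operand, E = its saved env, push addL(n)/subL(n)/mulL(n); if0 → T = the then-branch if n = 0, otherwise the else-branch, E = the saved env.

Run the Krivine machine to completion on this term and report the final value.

Answer: 3

Derivation:
0. <T=((λy. (((λv. 6) 3) - ((λz. 3) 1))) (((λz. z) 6) * (7 + 6))), E=∅, St=∅>
1. <T=(λy. (((λv. 6) 3) - ((λz. 3) 1))), E=∅, St=[thunk]>
2. <T=(((λv. 6) 3) - ((λz. 3) 1)), E={y↦thunk((((λz. z) 6) * (7 + 6)), ∅)}, St=∅>
3. <T=((λv. 6) 3), E={y↦thunk((((λz. z) 6) * (7 + 6)), ∅)}, St=[subR]>
4. <T=(λv. 6), E={y↦thunk((((λz. z) 6) * (7 + 6)), ∅)}, St=[thunk :: subR]>
5. <T=6, E={v↦thunk(3, {y↦thunk((((λz. z) 6) * (7 + 6)), ∅)}), y↦thunk((((λz. z) 6) * (7 + 6)), ∅)}, St=[subR]>
6. <T=((λz. 3) 1), E={y↦thunk((((λz. z) 6) * (7 + 6)), ∅)}, St=[subL(6)]>
7. <T=(λz. 3), E={y↦thunk((((λz. z) 6) * (7 + 6)), ∅)}, St=[thunk :: subL(6)]>
8. <T=3, E={z↦thunk(1, {y↦thunk((((λz. z) 6) * (7 + 6)), ∅)}), y↦thunk((((λz. z) 6) * (7 + 6)), ∅)}, St=[subL(6)]>
→ final value 3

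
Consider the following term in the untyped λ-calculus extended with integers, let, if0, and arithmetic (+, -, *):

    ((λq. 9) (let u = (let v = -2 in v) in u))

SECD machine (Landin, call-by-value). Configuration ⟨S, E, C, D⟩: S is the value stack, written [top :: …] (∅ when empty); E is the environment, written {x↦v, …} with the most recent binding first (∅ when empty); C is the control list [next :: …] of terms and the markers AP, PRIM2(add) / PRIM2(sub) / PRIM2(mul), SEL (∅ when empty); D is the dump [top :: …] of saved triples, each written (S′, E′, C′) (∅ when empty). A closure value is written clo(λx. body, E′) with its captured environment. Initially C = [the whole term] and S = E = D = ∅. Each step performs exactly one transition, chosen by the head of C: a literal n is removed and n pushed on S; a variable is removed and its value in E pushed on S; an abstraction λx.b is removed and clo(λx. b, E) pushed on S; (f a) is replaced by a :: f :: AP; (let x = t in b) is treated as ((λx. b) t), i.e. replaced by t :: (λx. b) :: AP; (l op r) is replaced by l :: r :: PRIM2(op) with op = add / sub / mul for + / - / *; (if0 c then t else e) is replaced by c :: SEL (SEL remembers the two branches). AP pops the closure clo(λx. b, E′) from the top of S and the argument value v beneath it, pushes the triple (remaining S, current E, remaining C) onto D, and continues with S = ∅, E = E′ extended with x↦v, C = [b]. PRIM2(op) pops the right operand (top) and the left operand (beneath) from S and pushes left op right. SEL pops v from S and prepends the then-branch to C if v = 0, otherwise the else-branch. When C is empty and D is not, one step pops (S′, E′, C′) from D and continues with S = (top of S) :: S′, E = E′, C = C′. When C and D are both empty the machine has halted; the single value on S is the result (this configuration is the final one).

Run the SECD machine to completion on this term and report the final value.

step 0: ⟨S=∅; E=∅; C=[((λq. 9) (let u = (let v = -2 in v) in u))]; D=∅⟩
step 1: ⟨S=∅; E=∅; C=[(let u = (let v = -2 in v) in u) :: (λq. 9) :: AP]; D=∅⟩
step 2: ⟨S=∅; E=∅; C=[(let v = -2 in v) :: (λu. u) :: AP :: (λq. 9) :: AP]; D=∅⟩
step 3: ⟨S=∅; E=∅; C=[-2 :: (λv. v) :: AP :: (λu. u) :: AP :: (λq. 9) :: AP]; D=∅⟩
step 4: ⟨S=[-2]; E=∅; C=[(λv. v) :: AP :: (λu. u) :: AP :: (λq. 9) :: AP]; D=∅⟩
step 5: ⟨S=[clo(λv. v, ∅) :: -2]; E=∅; C=[AP :: (λu. u) :: AP :: (λq. 9) :: AP]; D=∅⟩
step 6: ⟨S=∅; E={v↦-2}; C=[v]; D=[(∅, ∅, [(λu. u) :: AP :: (λq. 9) :: AP])]⟩
step 7: ⟨S=[-2]; E={v↦-2}; C=∅; D=[(∅, ∅, [(λu. u) :: AP :: (λq. 9) :: AP])]⟩
step 8: ⟨S=[-2]; E=∅; C=[(λu. u) :: AP :: (λq. 9) :: AP]; D=∅⟩
step 9: ⟨S=[clo(λu. u, ∅) :: -2]; E=∅; C=[AP :: (λq. 9) :: AP]; D=∅⟩
step 10: ⟨S=∅; E={u↦-2}; C=[u]; D=[(∅, ∅, [(λq. 9) :: AP])]⟩
step 11: ⟨S=[-2]; E={u↦-2}; C=∅; D=[(∅, ∅, [(λq. 9) :: AP])]⟩
step 12: ⟨S=[-2]; E=∅; C=[(λq. 9) :: AP]; D=∅⟩
step 13: ⟨S=[clo(λq. 9, ∅) :: -2]; E=∅; C=[AP]; D=∅⟩
step 14: ⟨S=∅; E={q↦-2}; C=[9]; D=[(∅, ∅, ∅)]⟩
step 15: ⟨S=[9]; E={q↦-2}; C=∅; D=[(∅, ∅, ∅)]⟩
step 16: ⟨S=[9]; E=∅; C=∅; D=∅⟩
→ final value 9

Answer: 9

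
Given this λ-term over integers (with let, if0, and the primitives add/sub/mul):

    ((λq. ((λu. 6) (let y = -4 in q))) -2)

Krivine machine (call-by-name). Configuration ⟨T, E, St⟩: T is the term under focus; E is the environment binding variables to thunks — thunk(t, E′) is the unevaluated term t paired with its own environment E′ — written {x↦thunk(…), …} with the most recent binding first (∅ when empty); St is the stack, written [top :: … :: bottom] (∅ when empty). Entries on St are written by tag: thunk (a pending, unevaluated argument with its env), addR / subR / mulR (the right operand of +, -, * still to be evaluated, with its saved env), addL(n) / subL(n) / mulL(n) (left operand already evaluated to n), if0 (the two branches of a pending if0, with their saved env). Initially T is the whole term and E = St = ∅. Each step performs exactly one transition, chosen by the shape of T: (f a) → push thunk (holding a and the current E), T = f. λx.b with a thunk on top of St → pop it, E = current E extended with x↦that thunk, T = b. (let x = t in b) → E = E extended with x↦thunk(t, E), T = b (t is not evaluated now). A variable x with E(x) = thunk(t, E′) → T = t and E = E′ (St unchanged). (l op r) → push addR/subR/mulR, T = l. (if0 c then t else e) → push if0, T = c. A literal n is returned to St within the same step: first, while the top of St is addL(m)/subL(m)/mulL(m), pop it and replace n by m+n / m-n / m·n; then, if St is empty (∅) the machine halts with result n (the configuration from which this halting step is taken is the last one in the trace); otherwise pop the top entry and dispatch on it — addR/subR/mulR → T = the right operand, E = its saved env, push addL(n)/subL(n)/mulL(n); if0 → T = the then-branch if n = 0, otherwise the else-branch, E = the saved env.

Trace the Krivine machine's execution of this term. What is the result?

Answer: 6

Derivation:
[0] <T=((λq. ((λu. 6) (let y = -4 in q))) -2), E=∅, St=∅>
[1] <T=(λq. ((λu. 6) (let y = -4 in q))), E=∅, St=[thunk]>
[2] <T=((λu. 6) (let y = -4 in q)), E={q↦thunk(-2, ∅)}, St=∅>
[3] <T=(λu. 6), E={q↦thunk(-2, ∅)}, St=[thunk]>
[4] <T=6, E={u↦thunk((let y = -4 in q), {q↦thunk(-2, ∅)}), q↦thunk(-2, ∅)}, St=∅>
→ final value 6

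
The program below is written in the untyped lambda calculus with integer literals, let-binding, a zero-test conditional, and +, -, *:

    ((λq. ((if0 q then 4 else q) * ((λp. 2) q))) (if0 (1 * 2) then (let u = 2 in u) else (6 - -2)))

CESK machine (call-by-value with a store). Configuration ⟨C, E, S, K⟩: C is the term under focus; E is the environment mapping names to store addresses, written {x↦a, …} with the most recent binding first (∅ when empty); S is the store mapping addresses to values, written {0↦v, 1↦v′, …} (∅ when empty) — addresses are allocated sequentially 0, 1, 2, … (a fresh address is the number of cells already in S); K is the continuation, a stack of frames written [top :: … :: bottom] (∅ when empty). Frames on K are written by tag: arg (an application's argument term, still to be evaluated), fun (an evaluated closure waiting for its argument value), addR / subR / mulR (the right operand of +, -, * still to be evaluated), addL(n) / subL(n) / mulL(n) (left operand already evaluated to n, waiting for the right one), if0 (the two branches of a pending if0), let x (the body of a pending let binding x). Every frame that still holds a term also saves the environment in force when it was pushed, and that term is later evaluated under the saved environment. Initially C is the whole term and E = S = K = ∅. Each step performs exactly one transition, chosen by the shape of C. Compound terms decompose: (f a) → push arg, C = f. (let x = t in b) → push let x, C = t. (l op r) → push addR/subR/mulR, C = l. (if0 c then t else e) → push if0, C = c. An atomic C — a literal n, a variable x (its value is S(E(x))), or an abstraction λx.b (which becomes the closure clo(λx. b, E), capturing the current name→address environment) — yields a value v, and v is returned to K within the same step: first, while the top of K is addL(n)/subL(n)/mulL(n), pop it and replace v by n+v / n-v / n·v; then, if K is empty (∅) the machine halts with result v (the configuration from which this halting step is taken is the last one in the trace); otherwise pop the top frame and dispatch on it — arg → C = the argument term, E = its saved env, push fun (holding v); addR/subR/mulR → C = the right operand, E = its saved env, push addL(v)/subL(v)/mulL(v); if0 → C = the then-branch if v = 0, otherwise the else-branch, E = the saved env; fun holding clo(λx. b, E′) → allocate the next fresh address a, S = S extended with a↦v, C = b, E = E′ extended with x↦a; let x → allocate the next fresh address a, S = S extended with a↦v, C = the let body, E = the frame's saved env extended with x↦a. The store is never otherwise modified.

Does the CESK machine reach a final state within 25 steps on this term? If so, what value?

step 0: <C=((λq. ((if0 q then 4 else q) * ((λp. 2) q))) (if0 (1 * 2) then (let u = 2 in u) else (6 - -2))), E=∅, S=∅, K=∅>
step 1: <C=(λq. ((if0 q then 4 else q) * ((λp. 2) q))), E=∅, S=∅, K=[arg]>
step 2: <C=(if0 (1 * 2) then (let u = 2 in u) else (6 - -2)), E=∅, S=∅, K=[fun]>
step 3: <C=(1 * 2), E=∅, S=∅, K=[if0 :: fun]>
step 4: <C=1, E=∅, S=∅, K=[mulR :: if0 :: fun]>
step 5: <C=2, E=∅, S=∅, K=[mulL(1) :: if0 :: fun]>
step 6: <C=(6 - -2), E=∅, S=∅, K=[fun]>
step 7: <C=6, E=∅, S=∅, K=[subR :: fun]>
step 8: <C=-2, E=∅, S=∅, K=[subL(6) :: fun]>
step 9: <C=((if0 q then 4 else q) * ((λp. 2) q)), E={q↦0}, S={0↦8}, K=∅>
step 10: <C=(if0 q then 4 else q), E={q↦0}, S={0↦8}, K=[mulR]>
step 11: <C=q, E={q↦0}, S={0↦8}, K=[if0 :: mulR]>
step 12: <C=q, E={q↦0}, S={0↦8}, K=[mulR]>
step 13: <C=((λp. 2) q), E={q↦0}, S={0↦8}, K=[mulL(8)]>
step 14: <C=(λp. 2), E={q↦0}, S={0↦8}, K=[arg :: mulL(8)]>
step 15: <C=q, E={q↦0}, S={0↦8}, K=[fun :: mulL(8)]>
step 16: <C=2, E={p↦1, q↦0}, S={0↦8, 1↦8}, K=[mulL(8)]>
→ final value 16

Answer: 16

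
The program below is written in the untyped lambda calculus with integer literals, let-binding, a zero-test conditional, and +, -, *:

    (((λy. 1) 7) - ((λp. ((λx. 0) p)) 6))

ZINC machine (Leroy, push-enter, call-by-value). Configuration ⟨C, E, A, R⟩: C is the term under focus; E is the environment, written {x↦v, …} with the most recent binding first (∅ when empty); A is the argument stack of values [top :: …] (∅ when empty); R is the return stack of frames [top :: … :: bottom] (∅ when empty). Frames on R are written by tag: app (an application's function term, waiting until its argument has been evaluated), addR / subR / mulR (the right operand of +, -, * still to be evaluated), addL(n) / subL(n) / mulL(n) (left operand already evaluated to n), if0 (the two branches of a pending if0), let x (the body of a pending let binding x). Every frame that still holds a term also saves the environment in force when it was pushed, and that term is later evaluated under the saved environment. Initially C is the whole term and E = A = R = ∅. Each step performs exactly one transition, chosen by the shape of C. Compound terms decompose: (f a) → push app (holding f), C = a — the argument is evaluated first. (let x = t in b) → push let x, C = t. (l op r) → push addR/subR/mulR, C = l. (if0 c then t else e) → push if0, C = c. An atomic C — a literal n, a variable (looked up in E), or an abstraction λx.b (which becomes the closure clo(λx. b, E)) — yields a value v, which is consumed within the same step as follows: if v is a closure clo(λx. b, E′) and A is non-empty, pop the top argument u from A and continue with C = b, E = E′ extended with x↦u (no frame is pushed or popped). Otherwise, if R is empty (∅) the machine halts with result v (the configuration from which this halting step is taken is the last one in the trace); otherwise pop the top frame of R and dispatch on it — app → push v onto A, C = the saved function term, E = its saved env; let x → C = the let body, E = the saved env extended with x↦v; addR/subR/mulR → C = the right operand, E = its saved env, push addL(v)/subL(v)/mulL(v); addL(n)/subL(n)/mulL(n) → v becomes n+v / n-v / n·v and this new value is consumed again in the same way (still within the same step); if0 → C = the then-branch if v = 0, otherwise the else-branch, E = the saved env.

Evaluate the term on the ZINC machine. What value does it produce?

Answer: 1

Machine steps:
[0] <C=(((λy. 1) 7) - ((λp. ((λx. 0) p)) 6)), E=∅, A=∅, R=∅>
[1] <C=((λy. 1) 7), E=∅, A=∅, R=[subR]>
[2] <C=7, E=∅, A=∅, R=[app :: subR]>
[3] <C=(λy. 1), E=∅, A=[7], R=[subR]>
[4] <C=1, E={y↦7}, A=∅, R=[subR]>
[5] <C=((λp. ((λx. 0) p)) 6), E=∅, A=∅, R=[subL(1)]>
[6] <C=6, E=∅, A=∅, R=[app :: subL(1)]>
[7] <C=(λp. ((λx. 0) p)), E=∅, A=[6], R=[subL(1)]>
[8] <C=((λx. 0) p), E={p↦6}, A=∅, R=[subL(1)]>
[9] <C=p, E={p↦6}, A=∅, R=[app :: subL(1)]>
[10] <C=(λx. 0), E={p↦6}, A=[6], R=[subL(1)]>
[11] <C=0, E={x↦6, p↦6}, A=∅, R=[subL(1)]>
→ final value 1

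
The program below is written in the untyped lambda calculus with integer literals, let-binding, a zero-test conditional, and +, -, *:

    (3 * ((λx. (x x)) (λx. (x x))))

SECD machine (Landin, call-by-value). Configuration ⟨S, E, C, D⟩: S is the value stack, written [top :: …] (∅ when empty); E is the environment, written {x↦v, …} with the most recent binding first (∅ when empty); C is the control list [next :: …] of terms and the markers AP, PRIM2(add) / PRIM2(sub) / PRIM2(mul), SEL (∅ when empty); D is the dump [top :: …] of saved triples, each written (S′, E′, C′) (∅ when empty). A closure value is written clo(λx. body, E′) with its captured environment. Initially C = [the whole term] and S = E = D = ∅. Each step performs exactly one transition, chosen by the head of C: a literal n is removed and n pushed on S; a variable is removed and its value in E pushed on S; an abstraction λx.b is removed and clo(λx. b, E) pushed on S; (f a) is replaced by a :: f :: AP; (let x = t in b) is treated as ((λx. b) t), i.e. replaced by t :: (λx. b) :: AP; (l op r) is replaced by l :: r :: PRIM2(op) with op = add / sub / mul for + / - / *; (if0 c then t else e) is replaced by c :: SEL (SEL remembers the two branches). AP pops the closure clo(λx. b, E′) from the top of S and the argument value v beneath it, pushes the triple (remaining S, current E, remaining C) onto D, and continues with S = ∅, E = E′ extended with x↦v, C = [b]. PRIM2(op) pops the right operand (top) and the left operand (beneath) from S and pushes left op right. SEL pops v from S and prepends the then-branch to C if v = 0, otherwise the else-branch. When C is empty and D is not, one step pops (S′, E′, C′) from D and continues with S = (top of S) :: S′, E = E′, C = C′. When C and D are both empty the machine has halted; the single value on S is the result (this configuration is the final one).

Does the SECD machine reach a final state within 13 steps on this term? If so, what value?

[0] ⟨S=∅; E=∅; C=[(3 * ((λx. (x x)) (λx. (x x))))]; D=∅⟩
[1] ⟨S=∅; E=∅; C=[3 :: ((λx. (x x)) (λx. (x x))) :: PRIM2(mul)]; D=∅⟩
[2] ⟨S=[3]; E=∅; C=[((λx. (x x)) (λx. (x x))) :: PRIM2(mul)]; D=∅⟩
[3] ⟨S=[3]; E=∅; C=[(λx. (x x)) :: (λx. (x x)) :: AP :: PRIM2(mul)]; D=∅⟩
[4] ⟨S=[clo(λx. (x x), ∅) :: 3]; E=∅; C=[(λx. (x x)) :: AP :: PRIM2(mul)]; D=∅⟩
[5] ⟨S=[clo(λx. (x x), ∅) :: clo(λx. (x x), ∅) :: 3]; E=∅; C=[AP :: PRIM2(mul)]; D=∅⟩
[6] ⟨S=∅; E={x↦clo(λx. (x x), ∅)}; C=[(x x)]; D=[([3], ∅, [PRIM2(mul)])]⟩
[7] ⟨S=∅; E={x↦clo(λx. (x x), ∅)}; C=[x :: x :: AP]; D=[([3], ∅, [PRIM2(mul)])]⟩
[8] ⟨S=[clo(λx. (x x), ∅)]; E={x↦clo(λx. (x x), ∅)}; C=[x :: AP]; D=[([3], ∅, [PRIM2(mul)])]⟩
[9] ⟨S=[clo(λx. (x x), ∅) :: clo(λx. (x x), ∅)]; E={x↦clo(λx. (x x), ∅)}; C=[AP]; D=[([3], ∅, [PRIM2(mul)])]⟩
[10] ⟨S=∅; E={x↦clo(λx. (x x), ∅)}; C=[(x x)]; D=[(∅, {x↦clo(λx. (x x), ∅)}, ∅) :: ([3], ∅, [PRIM2(mul)])]⟩
[11] ⟨S=∅; E={x↦clo(λx. (x x), ∅)}; C=[x :: x :: AP]; D=[(∅, {x↦clo(λx. (x x), ∅)}, ∅) :: ([3], ∅, [PRIM2(mul)])]⟩
[12] ⟨S=[clo(λx. (x x), ∅)]; E={x↦clo(λx. (x x), ∅)}; C=[x :: AP]; D=[(∅, {x↦clo(λx. (x x), ∅)}, ∅) :: ([3], ∅, [PRIM2(mul)])]⟩
[13] ⟨S=[clo(λx. (x x), ∅) :: clo(λx. (x x), ∅)]; E={x↦clo(λx. (x x), ∅)}; C=[AP]; D=[(∅, {x↦clo(λx. (x x), ∅)}, ∅) :: ([3], ∅, [PRIM2(mul)])]⟩
→ 13 transitions taken and the configuration is still not final: no result within 13 steps

Answer: DIVERGES (no final state within 13 steps)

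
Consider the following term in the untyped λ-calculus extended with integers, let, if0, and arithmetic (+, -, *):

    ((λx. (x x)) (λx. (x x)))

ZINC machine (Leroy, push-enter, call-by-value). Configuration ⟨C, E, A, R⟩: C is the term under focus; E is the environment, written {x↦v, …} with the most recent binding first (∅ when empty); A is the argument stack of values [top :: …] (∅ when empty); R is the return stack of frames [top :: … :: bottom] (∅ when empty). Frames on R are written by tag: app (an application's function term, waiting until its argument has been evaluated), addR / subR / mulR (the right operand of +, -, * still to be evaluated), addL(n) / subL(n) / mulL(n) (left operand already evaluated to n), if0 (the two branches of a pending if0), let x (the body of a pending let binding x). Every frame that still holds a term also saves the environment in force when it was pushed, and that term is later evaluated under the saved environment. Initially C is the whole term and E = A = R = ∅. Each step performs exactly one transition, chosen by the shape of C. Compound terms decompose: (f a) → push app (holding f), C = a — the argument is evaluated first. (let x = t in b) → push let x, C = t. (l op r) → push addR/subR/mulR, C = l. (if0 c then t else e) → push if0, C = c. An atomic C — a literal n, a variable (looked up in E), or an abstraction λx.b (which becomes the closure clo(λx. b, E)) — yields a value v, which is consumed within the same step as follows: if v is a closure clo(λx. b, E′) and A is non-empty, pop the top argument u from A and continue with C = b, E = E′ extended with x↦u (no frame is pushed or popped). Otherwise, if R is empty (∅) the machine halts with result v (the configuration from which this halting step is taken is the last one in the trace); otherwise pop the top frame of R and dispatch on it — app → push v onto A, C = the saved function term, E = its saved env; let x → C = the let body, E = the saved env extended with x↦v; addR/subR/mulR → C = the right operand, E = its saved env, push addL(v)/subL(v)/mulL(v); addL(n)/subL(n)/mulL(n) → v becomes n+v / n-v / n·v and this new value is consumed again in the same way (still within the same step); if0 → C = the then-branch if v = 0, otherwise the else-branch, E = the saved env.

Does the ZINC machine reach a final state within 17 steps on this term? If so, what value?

[0] ⟨C=((λx. (x x)) (λx. (x x))); E=∅; A=∅; R=∅⟩
[1] ⟨C=(λx. (x x)); E=∅; A=∅; R=[app]⟩
[2] ⟨C=(λx. (x x)); E=∅; A=[clo(λx. (x x), ∅)]; R=∅⟩
[3] ⟨C=(x x); E={x↦clo(λx. (x x), ∅)}; A=∅; R=∅⟩
[4] ⟨C=x; E={x↦clo(λx. (x x), ∅)}; A=∅; R=[app]⟩
[5] ⟨C=x; E={x↦clo(λx. (x x), ∅)}; A=[clo(λx. (x x), ∅)]; R=∅⟩
… configuration repeats with period 3 (steps 3–5 recur indefinitely) …

Answer: DIVERGES (no final state within 17 steps)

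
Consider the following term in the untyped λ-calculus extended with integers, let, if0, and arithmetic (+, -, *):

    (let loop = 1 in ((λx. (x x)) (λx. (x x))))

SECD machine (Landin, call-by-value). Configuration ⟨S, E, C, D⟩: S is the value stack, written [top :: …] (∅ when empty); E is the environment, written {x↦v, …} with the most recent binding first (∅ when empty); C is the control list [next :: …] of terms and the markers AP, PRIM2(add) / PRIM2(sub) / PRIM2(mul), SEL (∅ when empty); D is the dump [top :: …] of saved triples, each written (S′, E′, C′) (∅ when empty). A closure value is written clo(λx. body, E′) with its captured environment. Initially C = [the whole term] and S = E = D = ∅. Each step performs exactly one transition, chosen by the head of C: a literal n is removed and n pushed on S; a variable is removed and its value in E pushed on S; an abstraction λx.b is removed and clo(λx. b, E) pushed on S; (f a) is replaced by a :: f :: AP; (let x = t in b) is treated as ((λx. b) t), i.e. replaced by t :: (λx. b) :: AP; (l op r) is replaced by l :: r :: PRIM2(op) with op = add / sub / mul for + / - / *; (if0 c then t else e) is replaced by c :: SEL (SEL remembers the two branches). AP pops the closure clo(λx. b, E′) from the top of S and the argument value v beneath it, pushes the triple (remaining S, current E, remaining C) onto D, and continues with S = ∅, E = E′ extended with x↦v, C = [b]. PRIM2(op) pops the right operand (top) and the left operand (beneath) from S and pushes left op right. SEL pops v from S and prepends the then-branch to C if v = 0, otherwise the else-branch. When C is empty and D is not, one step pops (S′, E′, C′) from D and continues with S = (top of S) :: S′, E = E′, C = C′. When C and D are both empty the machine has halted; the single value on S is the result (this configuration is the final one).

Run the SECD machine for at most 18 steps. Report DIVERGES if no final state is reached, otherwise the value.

Answer: DIVERGES (no final state within 18 steps)

Execution trace:
0. [S=∅ | E=∅ | C=[(let loop = 1 in ((λx. (x x)) (λx. (x x))))] | D=∅]
1. [S=∅ | E=∅ | C=[1 :: (λloop. ((λx. (x x)) (λx. (x x)))) :: AP] | D=∅]
2. [S=[1] | E=∅ | C=[(λloop. ((λx. (x x)) (λx. (x x)))) :: AP] | D=∅]
3. [S=[clo(λloop. ((λx. (x x)) (λx. (x x))), ∅) :: 1] | E=∅ | C=[AP] | D=∅]
4. [S=∅ | E={loop↦1} | C=[((λx. (x x)) (λx. (x x)))] | D=[(∅, ∅, ∅)]]
5. [S=∅ | E={loop↦1} | C=[(λx. (x x)) :: (λx. (x x)) :: AP] | D=[(∅, ∅, ∅)]]
6. [S=[clo(λx. (x x), {loop↦1})] | E={loop↦1} | C=[(λx. (x x)) :: AP] | D=[(∅, ∅, ∅)]]
7. [S=[clo(λx. (x x), {loop↦1}) :: clo(λx. (x x), {loop↦1})] | E={loop↦1} | C=[AP] | D=[(∅, ∅, ∅)]]
8. [S=∅ | E={x↦clo(λx. (x x), {loop↦1}), loop↦1} | C=[(x x)] | D=[(∅, {loop↦1}, ∅) :: (∅, ∅, ∅)]]
9. [S=∅ | E={x↦clo(λx. (x x), {loop↦1}), loop↦1} | C=[x :: x :: AP] | D=[(∅, {loop↦1}, ∅) :: (∅, ∅, ∅)]]
10. [S=[clo(λx. (x x), {loop↦1})] | E={x↦clo(λx. (x x), {loop↦1}), loop↦1} | C=[x :: AP] | D=[(∅, {loop↦1}, ∅) :: (∅, ∅, ∅)]]
11. [S=[clo(λx. (x x), {loop↦1}) :: clo(λx. (x x), {loop↦1})] | E={x↦clo(λx. (x x), {loop↦1}), loop↦1} | C=[AP] | D=[(∅, {loop↦1}, ∅) :: (∅, ∅, ∅)]]
12. [S=∅ | E={x↦clo(λx. (x x), {loop↦1}), loop↦1} | C=[(x x)] | D=[(∅, {x↦clo(λx. (x x), {loop↦1}), loop↦1}, ∅) :: (∅, {loop↦1}, ∅) :: (∅, ∅, ∅)]]
13. [S=∅ | E={x↦clo(λx. (x x), {loop↦1}), loop↦1} | C=[x :: x :: AP] | D=[(∅, {x↦clo(λx. (x x), {loop↦1}), loop↦1}, ∅) :: (∅, {loop↦1}, ∅) :: (∅, ∅, ∅)]]
14. [S=[clo(λx. (x x), {loop↦1})] | E={x↦clo(λx. (x x), {loop↦1}), loop↦1} | C=[x :: AP] | D=[(∅, {x↦clo(λx. (x x), {loop↦1}), loop↦1}, ∅) :: (∅, {loop↦1}, ∅) :: (∅, ∅, ∅)]]
15. [S=[clo(λx. (x x), {loop↦1}) :: clo(λx. (x x), {loop↦1})] | E={x↦clo(λx. (x x), {loop↦1}), loop↦1} | C=[AP] | D=[(∅, {x↦clo(λx. (x x), {loop↦1}), loop↦1}, ∅) :: (∅, {loop↦1}, ∅) :: (∅, ∅, ∅)]]
16. [S=∅ | E={x↦clo(λx. (x x), {loop↦1}), loop↦1} | C=[(x x)] | D=[(∅, {x↦clo(λx. (x x), {loop↦1}), loop↦1}, ∅) :: (∅, {x↦clo(λx. (x x), {loop↦1}), loop↦1}, ∅) :: (∅, {loop↦1}, ∅) :: (∅, ∅, ∅)]]
17. [S=∅ | E={x↦clo(λx. (x x), {loop↦1}), loop↦1} | C=[x :: x :: AP] | D=[(∅, {x↦clo(λx. (x x), {loop↦1}), loop↦1}, ∅) :: (∅, {x↦clo(λx. (x x), {loop↦1}), loop↦1}, ∅) :: (∅, {loop↦1}, ∅) :: (∅, ∅, ∅)]]
18. [S=[clo(λx. (x x), {loop↦1})] | E={x↦clo(λx. (x x), {loop↦1}), loop↦1} | C=[x :: AP] | D=[(∅, {x↦clo(λx. (x x), {loop↦1}), loop↦1}, ∅) :: (∅, {x↦clo(λx. (x x), {loop↦1}), loop↦1}, ∅) :: (∅, {loop↦1}, ∅) :: (∅, ∅, ∅)]]
→ 18 transitions taken and the configuration is still not final: no result within 18 steps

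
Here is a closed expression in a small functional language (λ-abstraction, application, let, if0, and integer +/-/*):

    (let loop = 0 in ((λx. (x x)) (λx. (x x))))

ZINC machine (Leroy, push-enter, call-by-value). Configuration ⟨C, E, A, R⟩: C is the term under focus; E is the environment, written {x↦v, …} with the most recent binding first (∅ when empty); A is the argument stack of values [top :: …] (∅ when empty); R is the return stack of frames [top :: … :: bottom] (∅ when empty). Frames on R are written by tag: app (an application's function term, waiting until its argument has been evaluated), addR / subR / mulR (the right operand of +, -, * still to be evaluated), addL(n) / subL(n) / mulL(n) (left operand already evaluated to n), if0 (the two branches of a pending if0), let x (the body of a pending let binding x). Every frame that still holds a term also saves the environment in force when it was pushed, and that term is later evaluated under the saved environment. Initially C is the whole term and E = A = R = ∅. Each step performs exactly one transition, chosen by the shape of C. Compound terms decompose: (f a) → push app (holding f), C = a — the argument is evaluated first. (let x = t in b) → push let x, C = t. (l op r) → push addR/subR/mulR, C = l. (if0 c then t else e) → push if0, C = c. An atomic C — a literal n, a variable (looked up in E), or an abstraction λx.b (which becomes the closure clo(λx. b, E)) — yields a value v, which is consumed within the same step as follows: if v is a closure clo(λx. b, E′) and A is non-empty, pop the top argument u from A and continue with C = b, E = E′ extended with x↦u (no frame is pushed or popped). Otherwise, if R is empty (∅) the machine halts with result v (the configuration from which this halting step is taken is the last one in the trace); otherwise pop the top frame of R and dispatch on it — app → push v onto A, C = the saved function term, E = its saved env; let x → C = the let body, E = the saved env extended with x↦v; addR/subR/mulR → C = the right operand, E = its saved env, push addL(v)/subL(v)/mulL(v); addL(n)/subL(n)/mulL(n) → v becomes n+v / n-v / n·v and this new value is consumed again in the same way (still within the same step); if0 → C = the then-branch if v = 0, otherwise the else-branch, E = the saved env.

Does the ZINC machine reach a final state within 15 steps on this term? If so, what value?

[0] [C=(let loop = 0 in ((λx. (x x)) (λx. (x x)))) | E=∅ | A=∅ | R=∅]
[1] [C=0 | E=∅ | A=∅ | R=[let loop]]
[2] [C=((λx. (x x)) (λx. (x x))) | E={loop↦0} | A=∅ | R=∅]
[3] [C=(λx. (x x)) | E={loop↦0} | A=∅ | R=[app]]
[4] [C=(λx. (x x)) | E={loop↦0} | A=[clo(λx. (x x), {loop↦0})] | R=∅]
[5] [C=(x x) | E={x↦clo(λx. (x x), {loop↦0}), loop↦0} | A=∅ | R=∅]
[6] [C=x | E={x↦clo(λx. (x x), {loop↦0}), loop↦0} | A=∅ | R=[app]]
[7] [C=x | E={x↦clo(λx. (x x), {loop↦0}), loop↦0} | A=[clo(λx. (x x), {loop↦0})] | R=∅]
… configuration repeats with period 3 (steps 5–7 recur indefinitely) …

Answer: DIVERGES (no final state within 15 steps)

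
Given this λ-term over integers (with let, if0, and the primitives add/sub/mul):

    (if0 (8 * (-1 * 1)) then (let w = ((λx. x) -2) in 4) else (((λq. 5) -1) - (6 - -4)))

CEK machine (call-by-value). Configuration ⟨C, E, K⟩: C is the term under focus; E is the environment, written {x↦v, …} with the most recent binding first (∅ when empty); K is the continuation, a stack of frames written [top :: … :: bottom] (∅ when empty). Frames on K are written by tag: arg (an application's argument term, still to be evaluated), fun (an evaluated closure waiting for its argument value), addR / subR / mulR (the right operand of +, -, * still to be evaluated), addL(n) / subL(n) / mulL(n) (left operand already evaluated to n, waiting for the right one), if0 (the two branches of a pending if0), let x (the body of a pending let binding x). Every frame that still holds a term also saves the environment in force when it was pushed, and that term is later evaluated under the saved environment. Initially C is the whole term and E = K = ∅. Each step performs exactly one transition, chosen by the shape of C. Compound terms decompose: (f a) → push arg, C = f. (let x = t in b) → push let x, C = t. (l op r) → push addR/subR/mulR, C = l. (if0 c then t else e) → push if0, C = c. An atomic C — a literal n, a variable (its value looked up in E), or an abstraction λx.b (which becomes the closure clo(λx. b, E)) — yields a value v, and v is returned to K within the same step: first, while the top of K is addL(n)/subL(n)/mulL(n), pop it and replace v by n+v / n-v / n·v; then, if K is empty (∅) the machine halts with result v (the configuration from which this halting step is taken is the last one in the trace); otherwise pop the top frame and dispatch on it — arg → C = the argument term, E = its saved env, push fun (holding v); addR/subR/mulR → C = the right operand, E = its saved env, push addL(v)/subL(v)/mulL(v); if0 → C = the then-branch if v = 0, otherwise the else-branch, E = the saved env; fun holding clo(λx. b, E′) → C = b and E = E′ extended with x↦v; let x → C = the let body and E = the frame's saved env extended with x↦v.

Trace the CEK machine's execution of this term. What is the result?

Answer: -5

Machine steps:
[0] [C=(if0 (8 * (-1 * 1)) then (let w = ((λx. x) -2) in 4) else (((λq. 5) -1) - (6 - -4))) | E=∅ | K=∅]
[1] [C=(8 * (-1 * 1)) | E=∅ | K=[if0]]
[2] [C=8 | E=∅ | K=[mulR :: if0]]
[3] [C=(-1 * 1) | E=∅ | K=[mulL(8) :: if0]]
[4] [C=-1 | E=∅ | K=[mulR :: mulL(8) :: if0]]
[5] [C=1 | E=∅ | K=[mulL(-1) :: mulL(8) :: if0]]
[6] [C=(((λq. 5) -1) - (6 - -4)) | E=∅ | K=∅]
[7] [C=((λq. 5) -1) | E=∅ | K=[subR]]
[8] [C=(λq. 5) | E=∅ | K=[arg :: subR]]
[9] [C=-1 | E=∅ | K=[fun :: subR]]
[10] [C=5 | E={q↦-1} | K=[subR]]
[11] [C=(6 - -4) | E=∅ | K=[subL(5)]]
[12] [C=6 | E=∅ | K=[subR :: subL(5)]]
[13] [C=-4 | E=∅ | K=[subL(6) :: subL(5)]]
→ final value -5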